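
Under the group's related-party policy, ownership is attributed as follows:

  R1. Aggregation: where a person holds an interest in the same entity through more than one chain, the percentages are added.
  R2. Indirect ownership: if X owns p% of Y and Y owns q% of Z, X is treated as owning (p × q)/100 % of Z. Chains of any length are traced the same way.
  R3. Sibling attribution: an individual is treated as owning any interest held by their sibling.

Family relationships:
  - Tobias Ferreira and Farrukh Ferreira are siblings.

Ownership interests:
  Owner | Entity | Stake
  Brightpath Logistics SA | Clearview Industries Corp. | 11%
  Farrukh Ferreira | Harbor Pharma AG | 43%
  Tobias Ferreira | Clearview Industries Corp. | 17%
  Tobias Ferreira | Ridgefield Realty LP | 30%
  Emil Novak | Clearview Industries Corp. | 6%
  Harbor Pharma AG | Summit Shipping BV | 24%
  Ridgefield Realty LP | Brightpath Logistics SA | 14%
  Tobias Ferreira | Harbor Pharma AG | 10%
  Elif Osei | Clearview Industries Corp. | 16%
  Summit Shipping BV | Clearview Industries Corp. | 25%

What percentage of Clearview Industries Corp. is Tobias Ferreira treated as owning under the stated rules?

By sibling attribution (R3), Tobias Ferreira is treated as also owning Farrukh Ferreira's interest in Harbor Pharma AG, giving 10% + 43% = 53%.
Chain via Harbor Pharma AG → Summit Shipping BV (R2): 53% × 24% × 25% = 3.18% of Clearview Industries Corp.
Chain via Ridgefield Realty LP → Brightpath Logistics SA (R2): 30% × 14% × 11% = 0.462% of Clearview Industries Corp.
Direct interest in Clearview Industries Corp: 17%.
Aggregating (R1): 3.18% + 0.462% + 17% = 20.642%.

20.642%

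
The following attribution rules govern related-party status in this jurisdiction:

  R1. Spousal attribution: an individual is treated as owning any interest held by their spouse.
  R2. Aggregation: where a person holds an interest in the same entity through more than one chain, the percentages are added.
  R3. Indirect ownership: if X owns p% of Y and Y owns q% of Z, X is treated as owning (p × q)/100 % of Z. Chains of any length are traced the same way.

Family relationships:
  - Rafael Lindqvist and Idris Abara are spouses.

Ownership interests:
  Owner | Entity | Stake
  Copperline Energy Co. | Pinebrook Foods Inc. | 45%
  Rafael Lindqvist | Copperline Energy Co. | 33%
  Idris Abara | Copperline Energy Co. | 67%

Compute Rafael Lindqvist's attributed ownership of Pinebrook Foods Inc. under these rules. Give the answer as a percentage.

45%

By spousal attribution (R1), Rafael Lindqvist is treated as also owning Idris Abara's interest in Copperline Energy Co, giving 33% + 67% = 100%.
Chain via Copperline Energy Co. (R3): 100% × 45% = 45% of Pinebrook Foods Inc.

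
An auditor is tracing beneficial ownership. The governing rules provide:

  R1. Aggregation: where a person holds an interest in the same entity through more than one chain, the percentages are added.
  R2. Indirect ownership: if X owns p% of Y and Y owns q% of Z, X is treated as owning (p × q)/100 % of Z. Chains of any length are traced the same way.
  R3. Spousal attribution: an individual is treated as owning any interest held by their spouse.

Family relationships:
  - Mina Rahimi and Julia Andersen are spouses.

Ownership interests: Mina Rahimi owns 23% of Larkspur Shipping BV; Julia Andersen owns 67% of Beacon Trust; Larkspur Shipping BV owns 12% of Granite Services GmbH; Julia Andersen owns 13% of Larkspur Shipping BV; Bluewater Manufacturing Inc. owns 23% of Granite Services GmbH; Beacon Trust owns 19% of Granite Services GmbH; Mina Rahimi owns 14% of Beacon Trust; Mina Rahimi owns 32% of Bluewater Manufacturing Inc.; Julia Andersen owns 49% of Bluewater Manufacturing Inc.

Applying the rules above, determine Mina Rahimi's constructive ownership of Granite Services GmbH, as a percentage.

By spousal attribution (R3), Mina Rahimi is treated as also owning Julia Andersen's interest in Bluewater Manufacturing Inc, giving 32% + 49% = 81%.
By spousal attribution (R3), Mina Rahimi is treated as also owning Julia Andersen's interest in Beacon Trust, giving 14% + 67% = 81%.
By spousal attribution (R3), Mina Rahimi is treated as also owning Julia Andersen's interest in Larkspur Shipping BV, giving 23% + 13% = 36%.
Chain via Bluewater Manufacturing Inc. (R2): 81% × 23% = 18.63% of Granite Services GmbH.
Chain via Beacon Trust (R2): 81% × 19% = 15.39% of Granite Services GmbH.
Chain via Larkspur Shipping BV (R2): 36% × 12% = 4.32% of Granite Services GmbH.
Aggregating (R1): 18.63% + 15.39% + 4.32% = 38.34%.

38.34%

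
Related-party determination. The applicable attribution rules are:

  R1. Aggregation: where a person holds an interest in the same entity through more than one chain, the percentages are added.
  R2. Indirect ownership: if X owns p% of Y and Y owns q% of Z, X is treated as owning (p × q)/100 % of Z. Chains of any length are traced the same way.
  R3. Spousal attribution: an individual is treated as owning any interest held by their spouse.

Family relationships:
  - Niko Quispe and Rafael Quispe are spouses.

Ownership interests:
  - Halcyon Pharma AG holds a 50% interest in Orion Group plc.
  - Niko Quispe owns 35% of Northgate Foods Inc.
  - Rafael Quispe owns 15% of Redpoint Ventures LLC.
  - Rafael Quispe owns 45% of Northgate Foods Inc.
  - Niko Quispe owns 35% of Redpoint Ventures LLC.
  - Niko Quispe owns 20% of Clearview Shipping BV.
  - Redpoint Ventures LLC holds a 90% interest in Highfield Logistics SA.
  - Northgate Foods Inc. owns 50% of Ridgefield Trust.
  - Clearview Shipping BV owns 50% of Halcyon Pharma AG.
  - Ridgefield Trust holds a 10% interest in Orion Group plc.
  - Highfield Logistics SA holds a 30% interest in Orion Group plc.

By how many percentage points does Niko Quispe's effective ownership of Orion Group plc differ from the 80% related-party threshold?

57.5

By spousal attribution (R3), Niko Quispe is treated as also owning Rafael Quispe's interest in Redpoint Ventures LLC, giving 35% + 15% = 50%.
By spousal attribution (R3), Niko Quispe is treated as also owning Rafael Quispe's interest in Northgate Foods Inc, giving 35% + 45% = 80%.
Chain via Redpoint Ventures LLC → Highfield Logistics SA (R2): 50% × 90% × 30% = 13.5% of Orion Group plc.
Chain via Northgate Foods Inc. → Ridgefield Trust (R2): 80% × 50% × 10% = 4% of Orion Group plc.
Chain via Clearview Shipping BV → Halcyon Pharma AG (R2): 20% × 50% × 50% = 5% of Orion Group plc.
Aggregating (R1): 13.5% + 4% + 5% = 22.5%.
22.5% falls short of the 80% threshold by 57.5 percentage points.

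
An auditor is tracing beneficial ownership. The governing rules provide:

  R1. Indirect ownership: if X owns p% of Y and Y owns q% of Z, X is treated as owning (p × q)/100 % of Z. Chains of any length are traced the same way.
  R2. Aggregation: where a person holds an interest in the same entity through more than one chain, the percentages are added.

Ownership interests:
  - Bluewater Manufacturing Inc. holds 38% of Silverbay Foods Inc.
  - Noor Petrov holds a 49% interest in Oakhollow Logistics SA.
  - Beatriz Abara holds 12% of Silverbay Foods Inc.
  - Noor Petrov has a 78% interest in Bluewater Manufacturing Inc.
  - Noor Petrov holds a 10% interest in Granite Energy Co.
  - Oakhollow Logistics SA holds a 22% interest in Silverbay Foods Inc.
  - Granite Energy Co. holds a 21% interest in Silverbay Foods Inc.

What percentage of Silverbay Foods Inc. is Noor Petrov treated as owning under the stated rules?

Chain via Granite Energy Co. (R1): 10% × 21% = 2.1% of Silverbay Foods Inc.
Chain via Bluewater Manufacturing Inc. (R1): 78% × 38% = 29.64% of Silverbay Foods Inc.
Chain via Oakhollow Logistics SA (R1): 49% × 22% = 10.78% of Silverbay Foods Inc.
Aggregating (R2): 2.1% + 29.64% + 10.78% = 42.52%.

42.52%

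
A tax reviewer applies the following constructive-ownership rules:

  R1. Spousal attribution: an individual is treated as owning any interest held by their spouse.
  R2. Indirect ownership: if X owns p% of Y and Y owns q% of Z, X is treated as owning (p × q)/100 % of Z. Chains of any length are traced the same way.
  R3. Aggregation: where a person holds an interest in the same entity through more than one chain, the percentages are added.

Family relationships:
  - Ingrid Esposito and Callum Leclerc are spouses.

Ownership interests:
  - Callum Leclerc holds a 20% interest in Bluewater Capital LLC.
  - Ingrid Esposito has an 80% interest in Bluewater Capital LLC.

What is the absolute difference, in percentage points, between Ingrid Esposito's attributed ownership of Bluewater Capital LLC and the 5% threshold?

By spousal attribution (R1), Ingrid Esposito is treated as also owning Callum Leclerc's interest in Bluewater Capital LLC, giving 80% + 20% = 100%.
Direct interest in Bluewater Capital LLC: 100%.
100% exceeds the 5% threshold by 95 percentage points.

95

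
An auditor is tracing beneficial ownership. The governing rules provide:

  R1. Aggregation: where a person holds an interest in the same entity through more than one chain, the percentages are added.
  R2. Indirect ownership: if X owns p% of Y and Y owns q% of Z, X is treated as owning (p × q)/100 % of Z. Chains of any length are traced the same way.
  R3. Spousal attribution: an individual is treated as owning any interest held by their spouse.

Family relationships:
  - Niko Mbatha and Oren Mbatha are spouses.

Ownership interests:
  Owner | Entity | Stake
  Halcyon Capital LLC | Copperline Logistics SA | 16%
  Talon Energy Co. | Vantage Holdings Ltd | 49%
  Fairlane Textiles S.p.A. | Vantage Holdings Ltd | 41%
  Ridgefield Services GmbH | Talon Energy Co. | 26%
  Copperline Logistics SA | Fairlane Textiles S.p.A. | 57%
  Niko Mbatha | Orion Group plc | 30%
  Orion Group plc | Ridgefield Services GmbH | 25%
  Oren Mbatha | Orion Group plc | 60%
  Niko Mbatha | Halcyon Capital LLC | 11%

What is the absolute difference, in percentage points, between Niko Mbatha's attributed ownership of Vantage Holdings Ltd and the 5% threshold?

By spousal attribution (R3), Niko Mbatha is treated as also owning Oren Mbatha's interest in Orion Group plc, giving 30% + 60% = 90%.
Chain via Orion Group plc → Ridgefield Services GmbH → Talon Energy Co. (R2): 90% × 25% × 26% × 49% = 2.8665% of Vantage Holdings Ltd.
Chain via Halcyon Capital LLC → Copperline Logistics SA → Fairlane Textiles S.p.A. (R2): 11% × 16% × 57% × 41% = 0.411312% of Vantage Holdings Ltd.
Aggregating (R1): 2.8665% + 0.411312% = 3.277812%.
3.277812% falls short of the 5% threshold by 1.722188 percentage points.

1.722188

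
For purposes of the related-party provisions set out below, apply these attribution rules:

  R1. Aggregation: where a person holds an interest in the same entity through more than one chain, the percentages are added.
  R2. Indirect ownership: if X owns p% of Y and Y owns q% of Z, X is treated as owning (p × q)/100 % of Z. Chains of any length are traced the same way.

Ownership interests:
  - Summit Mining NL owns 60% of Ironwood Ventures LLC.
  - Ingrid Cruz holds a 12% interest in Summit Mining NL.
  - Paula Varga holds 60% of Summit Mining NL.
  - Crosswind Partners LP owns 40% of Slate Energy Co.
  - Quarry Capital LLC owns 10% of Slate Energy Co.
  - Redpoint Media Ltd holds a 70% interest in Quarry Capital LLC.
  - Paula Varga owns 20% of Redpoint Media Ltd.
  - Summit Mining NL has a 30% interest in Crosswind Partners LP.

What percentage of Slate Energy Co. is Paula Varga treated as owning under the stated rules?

Chain via Summit Mining NL → Crosswind Partners LP (R2): 60% × 30% × 40% = 7.2% of Slate Energy Co.
Chain via Redpoint Media Ltd → Quarry Capital LLC (R2): 20% × 70% × 10% = 1.4% of Slate Energy Co.
Aggregating (R1): 7.2% + 1.4% = 8.6%.

8.6%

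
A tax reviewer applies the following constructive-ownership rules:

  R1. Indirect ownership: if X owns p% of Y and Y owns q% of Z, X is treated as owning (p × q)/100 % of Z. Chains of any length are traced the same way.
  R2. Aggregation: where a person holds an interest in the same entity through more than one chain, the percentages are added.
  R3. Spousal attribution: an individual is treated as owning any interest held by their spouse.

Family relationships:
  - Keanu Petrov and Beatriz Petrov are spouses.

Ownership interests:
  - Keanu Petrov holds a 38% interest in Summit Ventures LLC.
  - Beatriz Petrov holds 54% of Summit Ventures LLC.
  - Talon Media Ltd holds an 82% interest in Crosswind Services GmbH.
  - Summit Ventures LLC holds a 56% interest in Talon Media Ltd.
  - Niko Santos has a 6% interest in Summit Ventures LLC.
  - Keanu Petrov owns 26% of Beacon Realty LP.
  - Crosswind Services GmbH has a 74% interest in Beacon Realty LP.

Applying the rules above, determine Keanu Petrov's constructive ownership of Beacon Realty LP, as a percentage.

57.262336%

By spousal attribution (R3), Keanu Petrov is treated as also owning Beatriz Petrov's interest in Summit Ventures LLC, giving 38% + 54% = 92%.
Chain via Summit Ventures LLC → Talon Media Ltd → Crosswind Services GmbH (R1): 92% × 56% × 82% × 74% = 31.262336% of Beacon Realty LP.
Direct interest in Beacon Realty LP: 26%.
Aggregating (R2): 31.262336% + 26% = 57.262336%.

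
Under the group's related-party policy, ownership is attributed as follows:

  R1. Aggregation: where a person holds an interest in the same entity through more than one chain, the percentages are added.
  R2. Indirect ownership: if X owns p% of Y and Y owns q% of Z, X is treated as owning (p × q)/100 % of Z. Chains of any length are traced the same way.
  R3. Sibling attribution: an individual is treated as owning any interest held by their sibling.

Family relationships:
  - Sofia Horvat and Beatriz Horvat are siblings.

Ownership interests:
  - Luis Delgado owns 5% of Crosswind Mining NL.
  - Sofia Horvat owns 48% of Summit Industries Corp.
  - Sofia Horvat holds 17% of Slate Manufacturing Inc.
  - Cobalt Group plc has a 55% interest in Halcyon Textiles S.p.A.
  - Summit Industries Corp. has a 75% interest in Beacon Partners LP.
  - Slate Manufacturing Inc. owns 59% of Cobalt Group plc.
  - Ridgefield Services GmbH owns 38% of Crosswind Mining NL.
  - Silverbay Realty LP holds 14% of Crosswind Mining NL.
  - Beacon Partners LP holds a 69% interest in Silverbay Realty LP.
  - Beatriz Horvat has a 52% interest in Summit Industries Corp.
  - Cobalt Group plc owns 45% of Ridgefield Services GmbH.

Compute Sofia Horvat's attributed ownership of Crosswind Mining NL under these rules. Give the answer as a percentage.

By sibling attribution (R3), Sofia Horvat is treated as also owning Beatriz Horvat's interest in Summit Industries Corp, giving 48% + 52% = 100%.
Chain via Slate Manufacturing Inc. → Cobalt Group plc → Ridgefield Services GmbH (R2): 17% × 59% × 45% × 38% = 1.71513% of Crosswind Mining NL.
Chain via Summit Industries Corp. → Beacon Partners LP → Silverbay Realty LP (R2): 100% × 75% × 69% × 14% = 7.245% of Crosswind Mining NL.
Aggregating (R1): 1.71513% + 7.245% = 8.96013%.

8.96013%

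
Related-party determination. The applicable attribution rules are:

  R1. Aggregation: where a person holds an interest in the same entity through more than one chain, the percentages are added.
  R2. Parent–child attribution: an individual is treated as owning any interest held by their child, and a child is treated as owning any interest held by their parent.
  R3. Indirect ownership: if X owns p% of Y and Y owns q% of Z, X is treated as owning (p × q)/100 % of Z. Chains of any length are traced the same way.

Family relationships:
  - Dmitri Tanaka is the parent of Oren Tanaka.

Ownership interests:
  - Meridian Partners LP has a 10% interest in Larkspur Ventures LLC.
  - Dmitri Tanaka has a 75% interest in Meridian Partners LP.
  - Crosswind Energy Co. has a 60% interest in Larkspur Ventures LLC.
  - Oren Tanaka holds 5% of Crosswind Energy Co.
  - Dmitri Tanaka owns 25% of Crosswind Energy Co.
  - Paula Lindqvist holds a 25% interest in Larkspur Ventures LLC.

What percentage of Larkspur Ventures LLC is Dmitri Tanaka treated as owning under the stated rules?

By parent–child attribution (R2), Dmitri Tanaka is treated as also owning Oren Tanaka's interest in Crosswind Energy Co, giving 25% + 5% = 30%.
Chain via Crosswind Energy Co. (R3): 30% × 60% = 18% of Larkspur Ventures LLC.
Chain via Meridian Partners LP (R3): 75% × 10% = 7.5% of Larkspur Ventures LLC.
Aggregating (R1): 18% + 7.5% = 25.5%.

25.5%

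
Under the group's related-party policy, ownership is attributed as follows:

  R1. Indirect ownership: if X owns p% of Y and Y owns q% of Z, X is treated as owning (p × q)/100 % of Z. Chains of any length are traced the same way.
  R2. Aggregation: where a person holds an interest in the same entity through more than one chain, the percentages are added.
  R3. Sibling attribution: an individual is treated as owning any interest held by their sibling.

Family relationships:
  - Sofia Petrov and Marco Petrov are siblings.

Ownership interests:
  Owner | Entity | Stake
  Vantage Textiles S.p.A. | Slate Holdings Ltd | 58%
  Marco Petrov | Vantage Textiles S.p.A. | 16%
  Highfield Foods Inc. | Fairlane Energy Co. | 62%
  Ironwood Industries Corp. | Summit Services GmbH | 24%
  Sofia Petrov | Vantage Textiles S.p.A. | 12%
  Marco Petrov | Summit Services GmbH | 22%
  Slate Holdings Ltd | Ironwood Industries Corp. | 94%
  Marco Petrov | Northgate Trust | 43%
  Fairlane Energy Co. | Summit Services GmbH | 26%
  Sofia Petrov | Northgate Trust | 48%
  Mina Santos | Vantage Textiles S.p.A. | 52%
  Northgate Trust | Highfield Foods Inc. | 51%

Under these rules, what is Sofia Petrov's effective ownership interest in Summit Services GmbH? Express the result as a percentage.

33.145036%

By sibling attribution (R3), Sofia Petrov is treated as also owning Marco Petrov's interest in Vantage Textiles S.p.A, giving 12% + 16% = 28%.
By sibling attribution (R3), Sofia Petrov is treated as also owning Marco Petrov's interest in Northgate Trust, giving 48% + 43% = 91%.
By sibling attribution (R3), Sofia Petrov is treated as owning Marco Petrov's 22% interest in Summit Services GmbH.
Chain via Vantage Textiles S.p.A. → Slate Holdings Ltd → Ironwood Industries Corp. (R1): 28% × 58% × 94% × 24% = 3.663744% of Summit Services GmbH.
Chain via Northgate Trust → Highfield Foods Inc. → Fairlane Energy Co. (R1): 91% × 51% × 62% × 26% = 7.481292% of Summit Services GmbH.
Direct interest in Summit Services GmbH: 22%.
Aggregating (R2): 3.663744% + 7.481292% + 22% = 33.145036%.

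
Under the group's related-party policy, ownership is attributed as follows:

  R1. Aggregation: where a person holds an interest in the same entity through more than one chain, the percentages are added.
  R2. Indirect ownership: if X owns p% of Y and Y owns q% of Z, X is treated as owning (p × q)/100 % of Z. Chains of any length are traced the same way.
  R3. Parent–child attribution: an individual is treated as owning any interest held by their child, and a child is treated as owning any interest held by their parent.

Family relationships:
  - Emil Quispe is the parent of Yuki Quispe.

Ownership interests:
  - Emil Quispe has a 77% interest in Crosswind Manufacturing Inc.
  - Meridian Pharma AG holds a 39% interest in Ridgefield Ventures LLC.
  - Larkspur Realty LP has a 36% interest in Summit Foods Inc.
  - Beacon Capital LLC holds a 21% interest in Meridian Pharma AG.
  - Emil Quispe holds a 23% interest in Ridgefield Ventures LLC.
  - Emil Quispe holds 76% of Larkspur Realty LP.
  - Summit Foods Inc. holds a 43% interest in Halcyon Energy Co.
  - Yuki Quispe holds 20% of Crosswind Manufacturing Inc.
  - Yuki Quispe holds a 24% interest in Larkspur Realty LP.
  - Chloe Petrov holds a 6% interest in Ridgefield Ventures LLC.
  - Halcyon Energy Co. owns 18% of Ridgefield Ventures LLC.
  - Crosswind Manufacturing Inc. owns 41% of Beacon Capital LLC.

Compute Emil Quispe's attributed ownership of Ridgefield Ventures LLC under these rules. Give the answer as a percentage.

By parent–child attribution (R3), Emil Quispe is treated as also owning Yuki Quispe's interest in Crosswind Manufacturing Inc, giving 77% + 20% = 97%.
By parent–child attribution (R3), Emil Quispe is treated as also owning Yuki Quispe's interest in Larkspur Realty LP, giving 76% + 24% = 100%.
Chain via Crosswind Manufacturing Inc. → Beacon Capital LLC → Meridian Pharma AG (R2): 97% × 41% × 21% × 39% = 3.257163% of Ridgefield Ventures LLC.
Chain via Larkspur Realty LP → Summit Foods Inc. → Halcyon Energy Co. (R2): 100% × 36% × 43% × 18% = 2.7864% of Ridgefield Ventures LLC.
Direct interest in Ridgefield Ventures LLC: 23%.
Aggregating (R1): 3.257163% + 2.7864% + 23% = 29.043563%.

29.043563%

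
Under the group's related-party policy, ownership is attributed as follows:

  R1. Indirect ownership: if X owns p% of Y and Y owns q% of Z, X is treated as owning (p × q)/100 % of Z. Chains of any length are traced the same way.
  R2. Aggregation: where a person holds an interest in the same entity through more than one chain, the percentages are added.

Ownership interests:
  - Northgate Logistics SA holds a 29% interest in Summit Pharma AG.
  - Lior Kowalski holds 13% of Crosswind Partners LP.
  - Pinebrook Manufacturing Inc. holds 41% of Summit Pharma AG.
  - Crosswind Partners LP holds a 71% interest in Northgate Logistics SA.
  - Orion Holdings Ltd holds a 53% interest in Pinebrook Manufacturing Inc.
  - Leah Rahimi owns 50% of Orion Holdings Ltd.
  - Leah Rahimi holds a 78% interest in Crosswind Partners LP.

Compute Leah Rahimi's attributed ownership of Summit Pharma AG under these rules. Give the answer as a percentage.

26.9252%

Chain via Crosswind Partners LP → Northgate Logistics SA (R1): 78% × 71% × 29% = 16.0602% of Summit Pharma AG.
Chain via Orion Holdings Ltd → Pinebrook Manufacturing Inc. (R1): 50% × 53% × 41% = 10.865% of Summit Pharma AG.
Aggregating (R2): 16.0602% + 10.865% = 26.9252%.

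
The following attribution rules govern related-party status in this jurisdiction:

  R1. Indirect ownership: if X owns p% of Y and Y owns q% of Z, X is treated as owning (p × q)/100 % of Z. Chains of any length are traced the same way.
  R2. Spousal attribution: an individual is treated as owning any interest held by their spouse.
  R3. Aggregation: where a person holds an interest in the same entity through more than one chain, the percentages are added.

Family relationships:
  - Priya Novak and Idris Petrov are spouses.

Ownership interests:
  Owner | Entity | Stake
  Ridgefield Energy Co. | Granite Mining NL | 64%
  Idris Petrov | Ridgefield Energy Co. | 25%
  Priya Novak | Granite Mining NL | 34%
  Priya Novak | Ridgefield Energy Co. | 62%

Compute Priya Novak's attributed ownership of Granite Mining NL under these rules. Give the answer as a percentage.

By spousal attribution (R2), Priya Novak is treated as also owning Idris Petrov's interest in Ridgefield Energy Co, giving 62% + 25% = 87%.
Chain via Ridgefield Energy Co. (R1): 87% × 64% = 55.68% of Granite Mining NL.
Direct interest in Granite Mining NL: 34%.
Aggregating (R3): 55.68% + 34% = 89.68%.

89.68%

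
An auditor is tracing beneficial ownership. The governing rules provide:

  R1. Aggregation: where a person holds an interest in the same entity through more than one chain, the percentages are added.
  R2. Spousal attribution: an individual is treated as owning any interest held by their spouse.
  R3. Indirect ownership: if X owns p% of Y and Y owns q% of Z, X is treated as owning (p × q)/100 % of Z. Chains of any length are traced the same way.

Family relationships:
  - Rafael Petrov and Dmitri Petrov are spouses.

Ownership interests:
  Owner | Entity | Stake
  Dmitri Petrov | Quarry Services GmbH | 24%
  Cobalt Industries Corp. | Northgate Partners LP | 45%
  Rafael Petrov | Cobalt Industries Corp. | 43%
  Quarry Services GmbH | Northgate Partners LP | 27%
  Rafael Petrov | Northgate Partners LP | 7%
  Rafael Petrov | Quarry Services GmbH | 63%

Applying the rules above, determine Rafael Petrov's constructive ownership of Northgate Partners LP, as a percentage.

49.84%

By spousal attribution (R2), Rafael Petrov is treated as also owning Dmitri Petrov's interest in Quarry Services GmbH, giving 63% + 24% = 87%.
Chain via Quarry Services GmbH (R3): 87% × 27% = 23.49% of Northgate Partners LP.
Chain via Cobalt Industries Corp. (R3): 43% × 45% = 19.35% of Northgate Partners LP.
Direct interest in Northgate Partners LP: 7%.
Aggregating (R1): 23.49% + 19.35% + 7% = 49.84%.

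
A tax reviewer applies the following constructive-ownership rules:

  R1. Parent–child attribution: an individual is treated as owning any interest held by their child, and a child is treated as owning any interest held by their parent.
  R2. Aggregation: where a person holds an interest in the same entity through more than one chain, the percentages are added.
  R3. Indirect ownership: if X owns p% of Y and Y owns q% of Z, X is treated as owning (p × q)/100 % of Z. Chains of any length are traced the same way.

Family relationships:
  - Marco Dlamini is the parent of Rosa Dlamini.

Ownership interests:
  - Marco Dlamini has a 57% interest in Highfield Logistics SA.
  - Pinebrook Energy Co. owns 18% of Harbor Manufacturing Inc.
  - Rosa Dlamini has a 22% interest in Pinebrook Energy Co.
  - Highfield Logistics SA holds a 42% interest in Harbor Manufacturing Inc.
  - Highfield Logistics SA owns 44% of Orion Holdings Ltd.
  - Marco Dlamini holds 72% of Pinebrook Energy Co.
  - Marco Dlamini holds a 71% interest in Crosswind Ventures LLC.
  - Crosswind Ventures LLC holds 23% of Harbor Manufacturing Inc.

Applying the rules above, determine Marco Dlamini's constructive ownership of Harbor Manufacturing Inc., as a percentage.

57.19%

By parent–child attribution (R1), Marco Dlamini is treated as also owning Rosa Dlamini's interest in Pinebrook Energy Co, giving 72% + 22% = 94%.
Chain via Crosswind Ventures LLC (R3): 71% × 23% = 16.33% of Harbor Manufacturing Inc.
Chain via Highfield Logistics SA (R3): 57% × 42% = 23.94% of Harbor Manufacturing Inc.
Chain via Pinebrook Energy Co. (R3): 94% × 18% = 16.92% of Harbor Manufacturing Inc.
Aggregating (R2): 16.33% + 23.94% + 16.92% = 57.19%.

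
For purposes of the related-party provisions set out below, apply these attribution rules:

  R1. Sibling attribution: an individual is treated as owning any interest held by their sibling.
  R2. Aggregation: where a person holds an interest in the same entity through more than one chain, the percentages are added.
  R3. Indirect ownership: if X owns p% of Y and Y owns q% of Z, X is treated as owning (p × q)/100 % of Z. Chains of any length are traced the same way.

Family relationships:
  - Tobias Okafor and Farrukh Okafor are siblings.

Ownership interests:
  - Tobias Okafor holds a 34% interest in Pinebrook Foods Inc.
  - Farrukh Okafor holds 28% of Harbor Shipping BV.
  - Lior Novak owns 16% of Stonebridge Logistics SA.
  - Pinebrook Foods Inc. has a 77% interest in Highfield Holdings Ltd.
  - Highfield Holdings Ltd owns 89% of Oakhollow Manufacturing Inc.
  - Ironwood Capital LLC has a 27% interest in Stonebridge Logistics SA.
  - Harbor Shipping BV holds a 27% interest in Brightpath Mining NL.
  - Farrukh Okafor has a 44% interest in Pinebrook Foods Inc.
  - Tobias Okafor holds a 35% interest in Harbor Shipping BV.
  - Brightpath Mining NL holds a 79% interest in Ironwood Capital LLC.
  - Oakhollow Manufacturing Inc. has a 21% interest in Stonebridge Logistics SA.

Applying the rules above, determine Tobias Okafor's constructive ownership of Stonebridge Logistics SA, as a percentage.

By sibling attribution (R1), Tobias Okafor is treated as also owning Farrukh Okafor's interest in Harbor Shipping BV, giving 35% + 28% = 63%.
By sibling attribution (R1), Tobias Okafor is treated as also owning Farrukh Okafor's interest in Pinebrook Foods Inc, giving 34% + 44% = 78%.
Chain via Harbor Shipping BV → Brightpath Mining NL → Ironwood Capital LLC (R3): 63% × 27% × 79% × 27% = 3.628233% of Stonebridge Logistics SA.
Chain via Pinebrook Foods Inc. → Highfield Holdings Ltd → Oakhollow Manufacturing Inc. (R3): 78% × 77% × 89% × 21% = 11.225214% of Stonebridge Logistics SA.
Aggregating (R2): 3.628233% + 11.225214% = 14.853447%.

14.853447%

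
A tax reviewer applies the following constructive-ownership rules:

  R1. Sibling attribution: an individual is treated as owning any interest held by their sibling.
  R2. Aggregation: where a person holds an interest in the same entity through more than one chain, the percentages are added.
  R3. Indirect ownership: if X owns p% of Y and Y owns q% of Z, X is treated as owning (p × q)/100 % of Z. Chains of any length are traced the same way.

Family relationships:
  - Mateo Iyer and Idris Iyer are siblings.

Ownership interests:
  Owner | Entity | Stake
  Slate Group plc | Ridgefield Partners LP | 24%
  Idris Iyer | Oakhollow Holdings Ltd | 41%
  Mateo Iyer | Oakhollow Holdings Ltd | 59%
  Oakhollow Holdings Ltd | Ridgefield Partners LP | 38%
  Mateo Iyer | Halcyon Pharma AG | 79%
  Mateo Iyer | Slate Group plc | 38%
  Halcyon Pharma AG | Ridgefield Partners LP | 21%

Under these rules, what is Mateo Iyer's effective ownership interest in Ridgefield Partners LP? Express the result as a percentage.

63.71%

By sibling attribution (R1), Mateo Iyer is treated as also owning Idris Iyer's interest in Oakhollow Holdings Ltd, giving 59% + 41% = 100%.
Chain via Halcyon Pharma AG (R3): 79% × 21% = 16.59% of Ridgefield Partners LP.
Chain via Slate Group plc (R3): 38% × 24% = 9.12% of Ridgefield Partners LP.
Chain via Oakhollow Holdings Ltd (R3): 100% × 38% = 38% of Ridgefield Partners LP.
Aggregating (R2): 16.59% + 9.12% + 38% = 63.71%.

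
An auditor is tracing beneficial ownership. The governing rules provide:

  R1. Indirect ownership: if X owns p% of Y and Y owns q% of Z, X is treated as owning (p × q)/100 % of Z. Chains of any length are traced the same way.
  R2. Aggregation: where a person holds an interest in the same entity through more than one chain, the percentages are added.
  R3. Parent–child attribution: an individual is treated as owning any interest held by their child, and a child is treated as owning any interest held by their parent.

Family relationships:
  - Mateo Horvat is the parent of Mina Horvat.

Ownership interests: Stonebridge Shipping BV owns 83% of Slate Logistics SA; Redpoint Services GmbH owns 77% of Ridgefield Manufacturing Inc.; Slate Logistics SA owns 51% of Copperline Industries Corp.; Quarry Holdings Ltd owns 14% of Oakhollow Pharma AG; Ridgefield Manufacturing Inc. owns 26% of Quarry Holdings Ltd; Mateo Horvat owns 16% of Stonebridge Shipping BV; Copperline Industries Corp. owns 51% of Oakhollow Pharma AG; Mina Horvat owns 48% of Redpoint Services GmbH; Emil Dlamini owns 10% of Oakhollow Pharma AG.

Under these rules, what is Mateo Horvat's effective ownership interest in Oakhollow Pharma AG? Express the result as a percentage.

4.799472%

By parent–child attribution (R3), Mateo Horvat is treated as owning Mina Horvat's 48% interest in Redpoint Services GmbH.
Chain via Stonebridge Shipping BV → Slate Logistics SA → Copperline Industries Corp. (R1): 16% × 83% × 51% × 51% = 3.454128% of Oakhollow Pharma AG.
Chain via Redpoint Services GmbH → Ridgefield Manufacturing Inc. → Quarry Holdings Ltd (R1): 48% × 77% × 26% × 14% = 1.345344% of Oakhollow Pharma AG.
Aggregating (R2): 3.454128% + 1.345344% = 4.799472%.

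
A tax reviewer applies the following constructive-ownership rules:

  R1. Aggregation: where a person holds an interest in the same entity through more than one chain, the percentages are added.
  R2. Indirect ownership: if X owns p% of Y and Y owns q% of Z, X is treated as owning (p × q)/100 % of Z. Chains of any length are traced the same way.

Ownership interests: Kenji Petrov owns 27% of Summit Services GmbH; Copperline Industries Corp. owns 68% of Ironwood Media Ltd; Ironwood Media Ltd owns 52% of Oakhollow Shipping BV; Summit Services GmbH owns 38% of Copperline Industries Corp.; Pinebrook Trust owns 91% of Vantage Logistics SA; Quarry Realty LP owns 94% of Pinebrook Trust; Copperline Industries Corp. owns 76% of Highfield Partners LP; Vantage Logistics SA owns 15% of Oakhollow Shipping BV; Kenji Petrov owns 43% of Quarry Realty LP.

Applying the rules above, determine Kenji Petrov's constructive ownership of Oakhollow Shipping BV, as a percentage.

Chain via Quarry Realty LP → Pinebrook Trust → Vantage Logistics SA (R2): 43% × 94% × 91% × 15% = 5.51733% of Oakhollow Shipping BV.
Chain via Summit Services GmbH → Copperline Industries Corp. → Ironwood Media Ltd (R2): 27% × 38% × 68% × 52% = 3.627936% of Oakhollow Shipping BV.
Aggregating (R1): 5.51733% + 3.627936% = 9.145266%.

9.145266%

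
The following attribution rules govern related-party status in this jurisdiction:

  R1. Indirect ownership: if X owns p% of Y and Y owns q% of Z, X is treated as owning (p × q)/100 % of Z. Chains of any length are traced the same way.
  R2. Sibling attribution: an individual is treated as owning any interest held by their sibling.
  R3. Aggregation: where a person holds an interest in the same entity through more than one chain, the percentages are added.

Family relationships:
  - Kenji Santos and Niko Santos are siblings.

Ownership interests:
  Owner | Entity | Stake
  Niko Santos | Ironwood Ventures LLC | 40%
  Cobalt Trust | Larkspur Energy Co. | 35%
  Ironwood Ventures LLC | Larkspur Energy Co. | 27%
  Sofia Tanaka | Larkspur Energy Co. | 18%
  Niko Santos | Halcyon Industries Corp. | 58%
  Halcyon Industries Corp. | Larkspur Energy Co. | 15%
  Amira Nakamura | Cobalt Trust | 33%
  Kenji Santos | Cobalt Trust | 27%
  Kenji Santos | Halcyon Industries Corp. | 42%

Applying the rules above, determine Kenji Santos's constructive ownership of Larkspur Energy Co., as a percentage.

By sibling attribution (R2), Kenji Santos is treated as also owning Niko Santos's interest in Halcyon Industries Corp, giving 42% + 58% = 100%.
By sibling attribution (R2), Kenji Santos is treated as owning Niko Santos's 40% interest in Ironwood Ventures LLC.
Chain via Halcyon Industries Corp. (R1): 100% × 15% = 15% of Larkspur Energy Co.
Chain via Cobalt Trust (R1): 27% × 35% = 9.45% of Larkspur Energy Co.
Chain via Ironwood Ventures LLC (R1): 40% × 27% = 10.8% of Larkspur Energy Co.
Aggregating (R3): 15% + 9.45% + 10.8% = 35.25%.

35.25%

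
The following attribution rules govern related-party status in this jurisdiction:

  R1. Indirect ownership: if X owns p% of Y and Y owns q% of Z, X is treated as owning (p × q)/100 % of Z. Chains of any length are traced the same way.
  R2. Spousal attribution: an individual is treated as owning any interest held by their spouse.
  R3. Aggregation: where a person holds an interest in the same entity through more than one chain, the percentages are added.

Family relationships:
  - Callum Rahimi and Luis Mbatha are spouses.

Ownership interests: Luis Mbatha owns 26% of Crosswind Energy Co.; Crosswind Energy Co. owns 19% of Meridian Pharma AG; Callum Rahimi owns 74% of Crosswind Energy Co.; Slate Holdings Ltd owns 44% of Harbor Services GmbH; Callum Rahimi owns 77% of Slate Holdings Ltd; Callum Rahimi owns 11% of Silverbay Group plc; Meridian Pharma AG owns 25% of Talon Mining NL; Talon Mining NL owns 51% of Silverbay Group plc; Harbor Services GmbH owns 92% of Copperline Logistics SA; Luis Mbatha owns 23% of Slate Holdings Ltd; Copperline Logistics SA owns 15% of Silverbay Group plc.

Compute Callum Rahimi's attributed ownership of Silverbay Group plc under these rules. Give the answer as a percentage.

19.4945%

By spousal attribution (R2), Callum Rahimi is treated as also owning Luis Mbatha's interest in Slate Holdings Ltd, giving 77% + 23% = 100%.
By spousal attribution (R2), Callum Rahimi is treated as also owning Luis Mbatha's interest in Crosswind Energy Co, giving 74% + 26% = 100%.
Chain via Slate Holdings Ltd → Harbor Services GmbH → Copperline Logistics SA (R1): 100% × 44% × 92% × 15% = 6.072% of Silverbay Group plc.
Chain via Crosswind Energy Co. → Meridian Pharma AG → Talon Mining NL (R1): 100% × 19% × 25% × 51% = 2.4225% of Silverbay Group plc.
Direct interest in Silverbay Group plc: 11%.
Aggregating (R3): 6.072% + 2.4225% + 11% = 19.4945%.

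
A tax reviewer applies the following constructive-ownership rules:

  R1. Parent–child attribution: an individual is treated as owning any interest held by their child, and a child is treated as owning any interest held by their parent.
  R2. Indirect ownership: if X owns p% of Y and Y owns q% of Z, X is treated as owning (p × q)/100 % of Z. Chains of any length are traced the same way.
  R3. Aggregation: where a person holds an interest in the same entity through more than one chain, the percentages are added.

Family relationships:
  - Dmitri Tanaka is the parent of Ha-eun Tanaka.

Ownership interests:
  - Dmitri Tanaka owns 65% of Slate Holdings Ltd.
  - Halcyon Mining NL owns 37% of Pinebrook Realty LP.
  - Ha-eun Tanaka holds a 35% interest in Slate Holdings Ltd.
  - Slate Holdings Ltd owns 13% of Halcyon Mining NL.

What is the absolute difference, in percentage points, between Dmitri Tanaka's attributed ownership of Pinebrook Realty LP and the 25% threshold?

By parent–child attribution (R1), Dmitri Tanaka is treated as also owning Ha-eun Tanaka's interest in Slate Holdings Ltd, giving 65% + 35% = 100%.
Chain via Slate Holdings Ltd → Halcyon Mining NL (R2): 100% × 13% × 37% = 4.81% of Pinebrook Realty LP.
4.81% falls short of the 25% threshold by 20.19 percentage points.

20.19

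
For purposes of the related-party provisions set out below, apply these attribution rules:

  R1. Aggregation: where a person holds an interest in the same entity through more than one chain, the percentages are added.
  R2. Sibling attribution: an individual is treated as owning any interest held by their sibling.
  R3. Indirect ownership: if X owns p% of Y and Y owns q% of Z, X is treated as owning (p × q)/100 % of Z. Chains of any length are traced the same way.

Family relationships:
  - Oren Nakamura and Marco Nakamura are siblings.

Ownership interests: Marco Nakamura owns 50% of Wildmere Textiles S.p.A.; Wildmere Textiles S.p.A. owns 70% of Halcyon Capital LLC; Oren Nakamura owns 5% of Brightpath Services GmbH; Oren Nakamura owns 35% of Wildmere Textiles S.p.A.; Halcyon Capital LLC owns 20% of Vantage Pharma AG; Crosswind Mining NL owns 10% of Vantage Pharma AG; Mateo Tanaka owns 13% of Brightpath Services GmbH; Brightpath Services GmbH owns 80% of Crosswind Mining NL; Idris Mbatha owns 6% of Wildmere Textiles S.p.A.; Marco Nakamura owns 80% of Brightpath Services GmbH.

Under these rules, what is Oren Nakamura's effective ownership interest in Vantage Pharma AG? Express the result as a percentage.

By sibling attribution (R2), Oren Nakamura is treated as also owning Marco Nakamura's interest in Brightpath Services GmbH, giving 5% + 80% = 85%.
By sibling attribution (R2), Oren Nakamura is treated as also owning Marco Nakamura's interest in Wildmere Textiles S.p.A, giving 35% + 50% = 85%.
Chain via Brightpath Services GmbH → Crosswind Mining NL (R3): 85% × 80% × 10% = 6.8% of Vantage Pharma AG.
Chain via Wildmere Textiles S.p.A. → Halcyon Capital LLC (R3): 85% × 70% × 20% = 11.9% of Vantage Pharma AG.
Aggregating (R1): 6.8% + 11.9% = 18.7%.

18.7%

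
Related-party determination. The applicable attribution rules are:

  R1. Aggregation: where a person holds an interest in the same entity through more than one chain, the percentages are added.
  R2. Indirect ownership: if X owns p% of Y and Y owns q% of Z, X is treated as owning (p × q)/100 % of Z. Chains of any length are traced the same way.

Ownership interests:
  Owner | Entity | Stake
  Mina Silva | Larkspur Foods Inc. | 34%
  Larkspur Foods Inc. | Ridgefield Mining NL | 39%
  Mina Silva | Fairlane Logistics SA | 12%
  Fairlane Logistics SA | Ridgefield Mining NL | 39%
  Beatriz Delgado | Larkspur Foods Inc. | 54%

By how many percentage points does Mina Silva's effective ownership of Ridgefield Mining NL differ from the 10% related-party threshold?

Chain via Fairlane Logistics SA (R2): 12% × 39% = 4.68% of Ridgefield Mining NL.
Chain via Larkspur Foods Inc. (R2): 34% × 39% = 13.26% of Ridgefield Mining NL.
Aggregating (R1): 4.68% + 13.26% = 17.94%.
17.94% exceeds the 10% threshold by 7.94 percentage points.

7.94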